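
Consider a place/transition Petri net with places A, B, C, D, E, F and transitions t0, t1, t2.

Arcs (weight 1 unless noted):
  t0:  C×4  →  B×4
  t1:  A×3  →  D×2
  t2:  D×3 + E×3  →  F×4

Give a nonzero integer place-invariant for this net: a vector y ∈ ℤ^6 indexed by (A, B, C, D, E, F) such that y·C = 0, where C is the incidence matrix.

y = (A:0, B:1, C:1, D:0, E:0, F:0)

Incidence matrix C (rows=places, cols=transitions):
       t0   t1   t2
    A   0   -3    0
    B   4    0    0
    C  -4    0    0
    D   0    2   -3
    E   0    0   -3
    F   0    0    4

Candidate y = [0, 1, 1, 0, 0, 0]; check y·C column-wise:
  col t0: 1·4 + 1·-4 = 0
  col t1: 0·-3 + 1·0 + 1·0 + 0·2 = 0
  col t2: 1·0 + 1·0 + 0·-3 + 0·-3 + 0·4 = 0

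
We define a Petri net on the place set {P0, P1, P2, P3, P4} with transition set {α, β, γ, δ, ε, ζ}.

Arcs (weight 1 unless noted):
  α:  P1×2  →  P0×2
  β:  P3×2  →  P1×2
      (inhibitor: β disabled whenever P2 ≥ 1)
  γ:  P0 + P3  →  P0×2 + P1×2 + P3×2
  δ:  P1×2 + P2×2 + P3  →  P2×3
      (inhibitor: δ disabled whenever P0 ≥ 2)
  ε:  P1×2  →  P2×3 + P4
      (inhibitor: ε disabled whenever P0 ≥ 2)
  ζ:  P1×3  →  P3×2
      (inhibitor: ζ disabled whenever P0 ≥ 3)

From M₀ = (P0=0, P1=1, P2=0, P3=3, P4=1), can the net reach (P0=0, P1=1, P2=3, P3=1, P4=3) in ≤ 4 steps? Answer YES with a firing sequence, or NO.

NO — not reachable within 4 firings

depth 0: 1 marking
depth 1: 2 markings reached so far
depth 2: 5 markings reached so far
depth 3: 7 markings reached so far
depth 4: 12 markings reached so far
target is not among the 12 markings reachable within 4 steps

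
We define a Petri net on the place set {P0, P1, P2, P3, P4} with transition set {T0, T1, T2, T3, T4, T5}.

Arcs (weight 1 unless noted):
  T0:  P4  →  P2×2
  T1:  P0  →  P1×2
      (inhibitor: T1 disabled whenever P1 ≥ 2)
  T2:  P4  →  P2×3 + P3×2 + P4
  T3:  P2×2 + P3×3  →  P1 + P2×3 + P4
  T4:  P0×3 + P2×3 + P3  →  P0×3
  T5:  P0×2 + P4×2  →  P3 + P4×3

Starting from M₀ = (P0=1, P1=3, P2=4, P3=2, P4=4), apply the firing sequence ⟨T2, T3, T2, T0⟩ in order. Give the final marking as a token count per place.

(P0=1, P1=4, P2=13, P3=3, P4=4)

step 1: fire T2:  (P0=1, P1=3, P2=4, P3=2, P4=4) → (P0=1, P1=3, P2=7, P3=4, P4=4)
step 2: fire T3:  (P0=1, P1=3, P2=7, P3=4, P4=4) → (P0=1, P1=4, P2=8, P3=1, P4=5)
step 3: fire T2:  (P0=1, P1=4, P2=8, P3=1, P4=5) → (P0=1, P1=4, P2=11, P3=3, P4=5)
step 4: fire T0:  (P0=1, P1=4, P2=11, P3=3, P4=5) → (P0=1, P1=4, P2=13, P3=3, P4=4)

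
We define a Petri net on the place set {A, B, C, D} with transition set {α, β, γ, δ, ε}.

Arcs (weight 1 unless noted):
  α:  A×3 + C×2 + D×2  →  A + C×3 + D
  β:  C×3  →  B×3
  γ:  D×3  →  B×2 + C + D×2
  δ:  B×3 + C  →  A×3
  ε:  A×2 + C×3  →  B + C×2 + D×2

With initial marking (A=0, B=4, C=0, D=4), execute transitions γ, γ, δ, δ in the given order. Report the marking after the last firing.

(A=6, B=2, C=0, D=2)

step 1: fire γ:  (A=0, B=4, C=0, D=4) → (A=0, B=6, C=1, D=3)
step 2: fire γ:  (A=0, B=6, C=1, D=3) → (A=0, B=8, C=2, D=2)
step 3: fire δ:  (A=0, B=8, C=2, D=2) → (A=3, B=5, C=1, D=2)
step 4: fire δ:  (A=3, B=5, C=1, D=2) → (A=6, B=2, C=0, D=2)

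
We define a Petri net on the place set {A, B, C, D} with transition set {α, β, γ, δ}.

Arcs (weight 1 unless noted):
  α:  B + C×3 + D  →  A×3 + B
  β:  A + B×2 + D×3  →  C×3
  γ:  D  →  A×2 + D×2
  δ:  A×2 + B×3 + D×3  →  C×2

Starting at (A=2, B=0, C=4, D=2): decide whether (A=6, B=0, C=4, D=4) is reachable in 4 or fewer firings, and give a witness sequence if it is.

YES — reachable via ⟨γ, γ⟩ (2 firings)

step 1: fire γ:  (A=2, B=0, C=4, D=2) → (A=4, B=0, C=4, D=3)
step 2: fire γ:  (A=4, B=0, C=4, D=3) → (A=6, B=0, C=4, D=4)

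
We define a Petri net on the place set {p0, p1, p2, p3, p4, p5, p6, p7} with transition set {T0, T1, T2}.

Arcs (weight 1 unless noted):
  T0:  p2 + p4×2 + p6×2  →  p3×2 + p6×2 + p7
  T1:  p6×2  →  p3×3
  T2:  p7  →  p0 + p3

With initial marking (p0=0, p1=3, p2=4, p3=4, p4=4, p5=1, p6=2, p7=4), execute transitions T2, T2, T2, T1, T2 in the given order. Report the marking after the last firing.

step 1: fire T2:  (p0=0, p1=3, p2=4, p3=4, p4=4, p5=1, p6=2, p7=4) → (p0=1, p1=3, p2=4, p3=5, p4=4, p5=1, p6=2, p7=3)
step 2: fire T2:  (p0=1, p1=3, p2=4, p3=5, p4=4, p5=1, p6=2, p7=3) → (p0=2, p1=3, p2=4, p3=6, p4=4, p5=1, p6=2, p7=2)
step 3: fire T2:  (p0=2, p1=3, p2=4, p3=6, p4=4, p5=1, p6=2, p7=2) → (p0=3, p1=3, p2=4, p3=7, p4=4, p5=1, p6=2, p7=1)
step 4: fire T1:  (p0=3, p1=3, p2=4, p3=7, p4=4, p5=1, p6=2, p7=1) → (p0=3, p1=3, p2=4, p3=10, p4=4, p5=1, p6=0, p7=1)
step 5: fire T2:  (p0=3, p1=3, p2=4, p3=10, p4=4, p5=1, p6=0, p7=1) → (p0=4, p1=3, p2=4, p3=11, p4=4, p5=1, p6=0, p7=0)

(p0=4, p1=3, p2=4, p3=11, p4=4, p5=1, p6=0, p7=0)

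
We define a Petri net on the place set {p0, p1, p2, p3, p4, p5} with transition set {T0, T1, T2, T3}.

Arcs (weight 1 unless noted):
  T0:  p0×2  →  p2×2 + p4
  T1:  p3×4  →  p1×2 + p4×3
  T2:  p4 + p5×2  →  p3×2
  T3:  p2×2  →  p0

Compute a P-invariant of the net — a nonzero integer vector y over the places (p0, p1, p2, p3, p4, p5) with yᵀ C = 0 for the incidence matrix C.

y = (p0:2, p1:-1, p2:1, p3:1, p4:2, p5:0)

Incidence matrix C (rows=places, cols=transitions):
       T0   T1   T2   T3
   p0  -2    0    0    1
   p1   0    2    0    0
   p2   2    0    0   -2
   p3   0   -4    2    0
   p4   1    3   -1    0
   p5   0    0   -2    0

Candidate y = [2, -1, 1, 1, 2, 0]; check y·C column-wise:
  col T0: 2·-2 + -1·0 + 1·2 + 1·0 + 2·1 = 0
  col T1: 2·0 + -1·2 + 1·0 + 1·-4 + 2·3 = 0
  col T2: 2·0 + -1·0 + 1·0 + 1·2 + 2·-1 + 0·-2 = 0
  col T3: 2·1 + -1·0 + 1·-2 + 1·0 + 2·0 = 0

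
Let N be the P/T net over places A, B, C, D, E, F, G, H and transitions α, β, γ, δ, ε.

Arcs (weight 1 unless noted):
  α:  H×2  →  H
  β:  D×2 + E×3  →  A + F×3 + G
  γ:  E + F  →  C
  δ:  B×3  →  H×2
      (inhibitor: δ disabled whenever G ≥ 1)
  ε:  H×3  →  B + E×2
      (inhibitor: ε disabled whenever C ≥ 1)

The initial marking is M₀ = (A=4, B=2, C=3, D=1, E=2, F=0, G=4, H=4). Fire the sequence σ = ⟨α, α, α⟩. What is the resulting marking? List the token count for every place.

(A=4, B=2, C=3, D=1, E=2, F=0, G=4, H=1)

step 1: fire α:  (A=4, B=2, C=3, D=1, E=2, F=0, G=4, H=4) → (A=4, B=2, C=3, D=1, E=2, F=0, G=4, H=3)
step 2: fire α:  (A=4, B=2, C=3, D=1, E=2, F=0, G=4, H=3) → (A=4, B=2, C=3, D=1, E=2, F=0, G=4, H=2)
step 3: fire α:  (A=4, B=2, C=3, D=1, E=2, F=0, G=4, H=2) → (A=4, B=2, C=3, D=1, E=2, F=0, G=4, H=1)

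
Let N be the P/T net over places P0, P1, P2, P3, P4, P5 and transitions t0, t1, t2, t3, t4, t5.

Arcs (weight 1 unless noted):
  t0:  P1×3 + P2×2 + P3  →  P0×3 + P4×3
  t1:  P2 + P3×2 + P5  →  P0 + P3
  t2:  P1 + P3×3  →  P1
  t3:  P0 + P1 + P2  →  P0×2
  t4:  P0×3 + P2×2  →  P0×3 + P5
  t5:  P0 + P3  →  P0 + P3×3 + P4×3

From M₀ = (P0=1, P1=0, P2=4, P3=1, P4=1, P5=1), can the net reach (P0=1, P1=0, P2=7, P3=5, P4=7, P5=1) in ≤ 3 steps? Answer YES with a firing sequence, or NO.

NO — not reachable within 3 firings

depth 0: 1 marking
depth 1: 2 markings reached so far
depth 2: 4 markings reached so far
depth 3: 6 markings reached so far
target is not among the 6 markings reachable within 3 steps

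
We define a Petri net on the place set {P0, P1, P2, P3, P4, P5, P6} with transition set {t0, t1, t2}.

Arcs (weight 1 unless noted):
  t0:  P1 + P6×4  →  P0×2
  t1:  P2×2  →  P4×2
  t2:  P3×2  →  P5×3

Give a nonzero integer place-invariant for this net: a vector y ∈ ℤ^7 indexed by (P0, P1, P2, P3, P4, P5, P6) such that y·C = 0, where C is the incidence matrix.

Incidence matrix C (rows=places, cols=transitions):
       t0   t1   t2
   P0   2    0    0
   P1  -1    0    0
   P2   0   -2    0
   P3   0    0   -2
   P4   0    2    0
   P5   0    0    3
   P6  -4    0    0

Candidate y = [1, 2, 0, 0, 0, 0, 0]; check y·C column-wise:
  col t0: 1·2 + 2·-1 + 0·-4 = 0
  col t1: 1·0 + 2·0 + 0·-2 + 0·2 = 0
  col t2: 1·0 + 2·0 + 0·-2 + 0·3 = 0

y = (P0:1, P1:2, P2:0, P3:0, P4:0, P5:0, P6:0)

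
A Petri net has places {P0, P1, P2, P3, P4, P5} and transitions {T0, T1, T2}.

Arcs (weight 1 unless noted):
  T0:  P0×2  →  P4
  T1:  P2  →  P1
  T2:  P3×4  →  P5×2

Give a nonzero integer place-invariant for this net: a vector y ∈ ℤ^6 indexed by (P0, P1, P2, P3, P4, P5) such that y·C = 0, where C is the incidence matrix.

Incidence matrix C (rows=places, cols=transitions):
       T0   T1   T2
   P0  -2    0    0
   P1   0    1    0
   P2   0   -1    0
   P3   0    0   -4
   P4   1    0    0
   P5   0    0    2

Candidate y = [0, 1, 1, 0, 0, 0]; check y·C column-wise:
  col T0: 0·-2 + 1·0 + 1·0 + 0·1 = 0
  col T1: 1·1 + 1·-1 = 0
  col T2: 1·0 + 1·0 + 0·-4 + 0·2 = 0

y = (P0:0, P1:1, P2:1, P3:0, P4:0, P5:0)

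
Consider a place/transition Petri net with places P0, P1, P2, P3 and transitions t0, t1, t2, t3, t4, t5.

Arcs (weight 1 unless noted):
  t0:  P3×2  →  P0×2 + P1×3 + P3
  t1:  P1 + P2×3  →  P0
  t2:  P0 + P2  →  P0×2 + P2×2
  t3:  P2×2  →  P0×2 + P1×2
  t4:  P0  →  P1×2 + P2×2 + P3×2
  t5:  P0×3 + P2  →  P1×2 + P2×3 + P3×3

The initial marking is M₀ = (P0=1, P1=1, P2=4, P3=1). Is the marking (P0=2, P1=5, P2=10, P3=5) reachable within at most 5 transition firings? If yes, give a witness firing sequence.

NO — not reachable within 5 firings

depth 0: 1 marking
depth 1: 5 markings reached so far
depth 2: 14 markings reached so far
depth 3: 39 markings reached so far
depth 4: 91 markings reached so far
depth 5: 190 markings reached so far
target is not among the 190 markings reachable within 5 steps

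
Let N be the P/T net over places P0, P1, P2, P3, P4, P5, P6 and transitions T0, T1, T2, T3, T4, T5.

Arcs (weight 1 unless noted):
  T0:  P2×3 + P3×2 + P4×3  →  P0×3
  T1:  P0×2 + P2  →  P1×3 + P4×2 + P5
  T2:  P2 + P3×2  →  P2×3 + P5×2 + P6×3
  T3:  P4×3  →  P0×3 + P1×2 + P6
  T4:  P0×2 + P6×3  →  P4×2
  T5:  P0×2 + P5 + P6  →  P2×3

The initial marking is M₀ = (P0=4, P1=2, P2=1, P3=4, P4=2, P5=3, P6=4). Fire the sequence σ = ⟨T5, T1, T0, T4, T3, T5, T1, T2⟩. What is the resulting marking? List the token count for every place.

step 1: fire T5:  (P0=4, P1=2, P2=1, P3=4, P4=2, P5=3, P6=4) → (P0=2, P1=2, P2=4, P3=4, P4=2, P5=2, P6=3)
step 2: fire T1:  (P0=2, P1=2, P2=4, P3=4, P4=2, P5=2, P6=3) → (P0=0, P1=5, P2=3, P3=4, P4=4, P5=3, P6=3)
step 3: fire T0:  (P0=0, P1=5, P2=3, P3=4, P4=4, P5=3, P6=3) → (P0=3, P1=5, P2=0, P3=2, P4=1, P5=3, P6=3)
step 4: fire T4:  (P0=3, P1=5, P2=0, P3=2, P4=1, P5=3, P6=3) → (P0=1, P1=5, P2=0, P3=2, P4=3, P5=3, P6=0)
step 5: fire T3:  (P0=1, P1=5, P2=0, P3=2, P4=3, P5=3, P6=0) → (P0=4, P1=7, P2=0, P3=2, P4=0, P5=3, P6=1)
step 6: fire T5:  (P0=4, P1=7, P2=0, P3=2, P4=0, P5=3, P6=1) → (P0=2, P1=7, P2=3, P3=2, P4=0, P5=2, P6=0)
step 7: fire T1:  (P0=2, P1=7, P2=3, P3=2, P4=0, P5=2, P6=0) → (P0=0, P1=10, P2=2, P3=2, P4=2, P5=3, P6=0)
step 8: fire T2:  (P0=0, P1=10, P2=2, P3=2, P4=2, P5=3, P6=0) → (P0=0, P1=10, P2=4, P3=0, P4=2, P5=5, P6=3)

(P0=0, P1=10, P2=4, P3=0, P4=2, P5=5, P6=3)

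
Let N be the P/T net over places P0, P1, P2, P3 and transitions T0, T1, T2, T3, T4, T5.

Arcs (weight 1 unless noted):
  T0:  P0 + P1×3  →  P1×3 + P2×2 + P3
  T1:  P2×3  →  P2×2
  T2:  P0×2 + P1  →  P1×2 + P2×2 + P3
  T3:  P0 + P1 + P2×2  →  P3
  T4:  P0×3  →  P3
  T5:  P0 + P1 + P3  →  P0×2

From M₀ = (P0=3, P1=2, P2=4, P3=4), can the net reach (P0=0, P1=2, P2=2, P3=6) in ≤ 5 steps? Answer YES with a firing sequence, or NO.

YES — reachable via ⟨T1, T1, T2, T3⟩ (4 firings)

step 1: fire T1:  (P0=3, P1=2, P2=4, P3=4) → (P0=3, P1=2, P2=3, P3=4)
step 2: fire T1:  (P0=3, P1=2, P2=3, P3=4) → (P0=3, P1=2, P2=2, P3=4)
step 3: fire T2:  (P0=3, P1=2, P2=2, P3=4) → (P0=1, P1=3, P2=4, P3=5)
step 4: fire T3:  (P0=1, P1=3, P2=4, P3=5) → (P0=0, P1=2, P2=2, P3=6)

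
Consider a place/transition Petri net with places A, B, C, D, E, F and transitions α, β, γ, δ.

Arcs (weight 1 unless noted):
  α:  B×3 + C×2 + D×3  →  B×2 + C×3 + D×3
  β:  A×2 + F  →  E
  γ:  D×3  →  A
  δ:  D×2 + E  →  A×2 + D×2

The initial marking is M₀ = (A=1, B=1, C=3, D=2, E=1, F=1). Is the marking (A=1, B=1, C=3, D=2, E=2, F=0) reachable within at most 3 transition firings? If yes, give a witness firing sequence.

depth 0: 1 marking
depth 1: 2 markings reached so far
depth 2: 3 markings reached so far
depth 3: 4 markings reached so far
target is not among the 4 markings reachable within 3 steps

NO — not reachable within 3 firings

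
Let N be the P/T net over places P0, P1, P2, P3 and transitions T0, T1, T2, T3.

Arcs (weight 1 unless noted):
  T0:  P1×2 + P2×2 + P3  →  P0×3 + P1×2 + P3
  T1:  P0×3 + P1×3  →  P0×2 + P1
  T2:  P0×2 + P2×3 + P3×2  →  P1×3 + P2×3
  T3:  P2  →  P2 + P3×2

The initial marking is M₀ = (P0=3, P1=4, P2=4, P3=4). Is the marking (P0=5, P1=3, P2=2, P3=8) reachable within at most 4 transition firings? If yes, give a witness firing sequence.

depth 0: 1 marking
depth 1: 5 markings reached so far
depth 2: 13 markings reached so far
depth 3: 24 markings reached so far
depth 4: 37 markings reached so far
target is not among the 37 markings reachable within 4 steps

NO — not reachable within 4 firings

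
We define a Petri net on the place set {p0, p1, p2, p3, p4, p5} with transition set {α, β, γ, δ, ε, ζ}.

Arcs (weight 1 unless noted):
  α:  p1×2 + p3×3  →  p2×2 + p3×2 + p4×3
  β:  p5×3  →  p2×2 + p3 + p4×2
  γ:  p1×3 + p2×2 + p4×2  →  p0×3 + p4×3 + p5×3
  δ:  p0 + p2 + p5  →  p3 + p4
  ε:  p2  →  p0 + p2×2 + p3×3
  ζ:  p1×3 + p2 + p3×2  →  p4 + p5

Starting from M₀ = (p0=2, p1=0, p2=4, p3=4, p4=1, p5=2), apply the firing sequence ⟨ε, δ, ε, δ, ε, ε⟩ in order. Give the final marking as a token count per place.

step 1: fire ε:  (p0=2, p1=0, p2=4, p3=4, p4=1, p5=2) → (p0=3, p1=0, p2=5, p3=7, p4=1, p5=2)
step 2: fire δ:  (p0=3, p1=0, p2=5, p3=7, p4=1, p5=2) → (p0=2, p1=0, p2=4, p3=8, p4=2, p5=1)
step 3: fire ε:  (p0=2, p1=0, p2=4, p3=8, p4=2, p5=1) → (p0=3, p1=0, p2=5, p3=11, p4=2, p5=1)
step 4: fire δ:  (p0=3, p1=0, p2=5, p3=11, p4=2, p5=1) → (p0=2, p1=0, p2=4, p3=12, p4=3, p5=0)
step 5: fire ε:  (p0=2, p1=0, p2=4, p3=12, p4=3, p5=0) → (p0=3, p1=0, p2=5, p3=15, p4=3, p5=0)
step 6: fire ε:  (p0=3, p1=0, p2=5, p3=15, p4=3, p5=0) → (p0=4, p1=0, p2=6, p3=18, p4=3, p5=0)

(p0=4, p1=0, p2=6, p3=18, p4=3, p5=0)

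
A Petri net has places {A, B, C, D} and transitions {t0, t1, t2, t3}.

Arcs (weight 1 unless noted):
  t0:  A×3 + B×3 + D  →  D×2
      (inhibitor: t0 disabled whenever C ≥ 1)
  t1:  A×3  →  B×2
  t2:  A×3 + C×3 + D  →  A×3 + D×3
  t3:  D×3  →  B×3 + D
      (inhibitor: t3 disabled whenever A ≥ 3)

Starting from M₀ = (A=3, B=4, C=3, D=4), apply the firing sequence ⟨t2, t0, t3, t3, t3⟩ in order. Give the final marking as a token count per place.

(A=0, B=10, C=0, D=1)

step 1: fire t2:  (A=3, B=4, C=3, D=4) → (A=3, B=4, C=0, D=6)
step 2: fire t0:  (A=3, B=4, C=0, D=6) → (A=0, B=1, C=0, D=7)
step 3: fire t3:  (A=0, B=1, C=0, D=7) → (A=0, B=4, C=0, D=5)
step 4: fire t3:  (A=0, B=4, C=0, D=5) → (A=0, B=7, C=0, D=3)
step 5: fire t3:  (A=0, B=7, C=0, D=3) → (A=0, B=10, C=0, D=1)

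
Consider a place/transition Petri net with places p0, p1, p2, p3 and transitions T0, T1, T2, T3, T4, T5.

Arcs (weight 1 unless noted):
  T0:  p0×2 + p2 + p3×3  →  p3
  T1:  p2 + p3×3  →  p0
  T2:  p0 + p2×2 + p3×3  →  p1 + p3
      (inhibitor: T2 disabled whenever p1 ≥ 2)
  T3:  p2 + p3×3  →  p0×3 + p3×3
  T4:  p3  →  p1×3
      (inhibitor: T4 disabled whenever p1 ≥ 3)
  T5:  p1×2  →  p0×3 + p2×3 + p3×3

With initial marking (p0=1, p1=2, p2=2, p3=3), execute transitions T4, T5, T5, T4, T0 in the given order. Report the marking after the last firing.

step 1: fire T4:  (p0=1, p1=2, p2=2, p3=3) → (p0=1, p1=5, p2=2, p3=2)
step 2: fire T5:  (p0=1, p1=5, p2=2, p3=2) → (p0=4, p1=3, p2=5, p3=5)
step 3: fire T5:  (p0=4, p1=3, p2=5, p3=5) → (p0=7, p1=1, p2=8, p3=8)
step 4: fire T4:  (p0=7, p1=1, p2=8, p3=8) → (p0=7, p1=4, p2=8, p3=7)
step 5: fire T0:  (p0=7, p1=4, p2=8, p3=7) → (p0=5, p1=4, p2=7, p3=5)

(p0=5, p1=4, p2=7, p3=5)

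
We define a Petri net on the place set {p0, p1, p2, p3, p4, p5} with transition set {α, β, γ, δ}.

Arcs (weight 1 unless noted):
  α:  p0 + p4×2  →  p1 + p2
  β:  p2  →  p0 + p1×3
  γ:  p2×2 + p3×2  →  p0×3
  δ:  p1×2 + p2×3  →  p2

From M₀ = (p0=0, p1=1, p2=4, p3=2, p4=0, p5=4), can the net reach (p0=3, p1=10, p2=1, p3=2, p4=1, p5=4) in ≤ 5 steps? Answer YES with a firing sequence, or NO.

depth 0: 1 marking
depth 1: 3 markings reached so far
depth 2: 6 markings reached so far
depth 3: 9 markings reached so far
depth 4: 10 markings reached so far
depth 5: 10 markings reached so far
(frontier empty at depth 5; search complete)
target is not among the 10 markings reachable within 5 steps

NO — not reachable within 5 firings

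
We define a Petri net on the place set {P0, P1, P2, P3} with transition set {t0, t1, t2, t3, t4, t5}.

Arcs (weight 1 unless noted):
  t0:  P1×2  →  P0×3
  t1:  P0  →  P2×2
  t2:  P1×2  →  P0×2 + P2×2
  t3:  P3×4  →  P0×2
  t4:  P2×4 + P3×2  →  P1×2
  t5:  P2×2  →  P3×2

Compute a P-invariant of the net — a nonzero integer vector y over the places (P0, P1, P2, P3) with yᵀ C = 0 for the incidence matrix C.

y = (P0:2, P1:3, P2:1, P3:1)

Incidence matrix C (rows=places, cols=transitions):
       t0   t1   t2   t3   t4   t5
   P0   3   -1    2    2    0    0
   P1  -2    0   -2    0    2    0
   P2   0    2    2    0   -4   -2
   P3   0    0    0   -4   -2    2

Candidate y = [2, 3, 1, 1]; check y·C column-wise:
  col t0: 2·3 + 3·-2 + 1·0 + 1·0 = 0
  col t1: 2·-1 + 3·0 + 1·2 + 1·0 = 0
  col t2: 2·2 + 3·-2 + 1·2 + 1·0 = 0
  col t3: 2·2 + 3·0 + 1·0 + 1·-4 = 0
  col t4: 2·0 + 3·2 + 1·-4 + 1·-2 = 0
  col t5: 2·0 + 3·0 + 1·-2 + 1·2 = 0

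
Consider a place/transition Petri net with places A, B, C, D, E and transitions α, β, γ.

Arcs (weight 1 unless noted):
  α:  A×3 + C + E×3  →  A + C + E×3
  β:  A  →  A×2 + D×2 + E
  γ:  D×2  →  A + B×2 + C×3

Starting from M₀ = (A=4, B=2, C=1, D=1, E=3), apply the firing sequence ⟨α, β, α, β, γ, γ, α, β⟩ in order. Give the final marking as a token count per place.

(A=3, B=6, C=7, D=3, E=6)

step 1: fire α:  (A=4, B=2, C=1, D=1, E=3) → (A=2, B=2, C=1, D=1, E=3)
step 2: fire β:  (A=2, B=2, C=1, D=1, E=3) → (A=3, B=2, C=1, D=3, E=4)
step 3: fire α:  (A=3, B=2, C=1, D=3, E=4) → (A=1, B=2, C=1, D=3, E=4)
step 4: fire β:  (A=1, B=2, C=1, D=3, E=4) → (A=2, B=2, C=1, D=5, E=5)
step 5: fire γ:  (A=2, B=2, C=1, D=5, E=5) → (A=3, B=4, C=4, D=3, E=5)
step 6: fire γ:  (A=3, B=4, C=4, D=3, E=5) → (A=4, B=6, C=7, D=1, E=5)
step 7: fire α:  (A=4, B=6, C=7, D=1, E=5) → (A=2, B=6, C=7, D=1, E=5)
step 8: fire β:  (A=2, B=6, C=7, D=1, E=5) → (A=3, B=6, C=7, D=3, E=6)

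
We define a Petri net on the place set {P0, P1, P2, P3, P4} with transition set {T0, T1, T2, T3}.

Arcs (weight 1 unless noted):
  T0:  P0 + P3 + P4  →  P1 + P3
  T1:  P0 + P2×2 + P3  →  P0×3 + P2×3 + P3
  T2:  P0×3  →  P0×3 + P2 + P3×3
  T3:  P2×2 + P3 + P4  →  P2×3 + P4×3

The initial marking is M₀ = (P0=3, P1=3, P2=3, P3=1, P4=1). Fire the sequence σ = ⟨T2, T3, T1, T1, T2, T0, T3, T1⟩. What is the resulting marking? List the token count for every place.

(P0=8, P1=4, P2=10, P3=5, P4=4)

step 1: fire T2:  (P0=3, P1=3, P2=3, P3=1, P4=1) → (P0=3, P1=3, P2=4, P3=4, P4=1)
step 2: fire T3:  (P0=3, P1=3, P2=4, P3=4, P4=1) → (P0=3, P1=3, P2=5, P3=3, P4=3)
step 3: fire T1:  (P0=3, P1=3, P2=5, P3=3, P4=3) → (P0=5, P1=3, P2=6, P3=3, P4=3)
step 4: fire T1:  (P0=5, P1=3, P2=6, P3=3, P4=3) → (P0=7, P1=3, P2=7, P3=3, P4=3)
step 5: fire T2:  (P0=7, P1=3, P2=7, P3=3, P4=3) → (P0=7, P1=3, P2=8, P3=6, P4=3)
step 6: fire T0:  (P0=7, P1=3, P2=8, P3=6, P4=3) → (P0=6, P1=4, P2=8, P3=6, P4=2)
step 7: fire T3:  (P0=6, P1=4, P2=8, P3=6, P4=2) → (P0=6, P1=4, P2=9, P3=5, P4=4)
step 8: fire T1:  (P0=6, P1=4, P2=9, P3=5, P4=4) → (P0=8, P1=4, P2=10, P3=5, P4=4)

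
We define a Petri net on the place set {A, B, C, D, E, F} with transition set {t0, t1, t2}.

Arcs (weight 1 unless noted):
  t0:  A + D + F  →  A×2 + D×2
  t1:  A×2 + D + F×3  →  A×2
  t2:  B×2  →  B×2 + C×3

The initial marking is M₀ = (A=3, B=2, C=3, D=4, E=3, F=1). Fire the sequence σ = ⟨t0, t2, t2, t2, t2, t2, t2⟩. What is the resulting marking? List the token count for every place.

(A=4, B=2, C=21, D=5, E=3, F=0)

step 1: fire t0:  (A=3, B=2, C=3, D=4, E=3, F=1) → (A=4, B=2, C=3, D=5, E=3, F=0)
step 2: fire t2:  (A=4, B=2, C=3, D=5, E=3, F=0) → (A=4, B=2, C=6, D=5, E=3, F=0)
step 3: fire t2:  (A=4, B=2, C=6, D=5, E=3, F=0) → (A=4, B=2, C=9, D=5, E=3, F=0)
step 4: fire t2:  (A=4, B=2, C=9, D=5, E=3, F=0) → (A=4, B=2, C=12, D=5, E=3, F=0)
step 5: fire t2:  (A=4, B=2, C=12, D=5, E=3, F=0) → (A=4, B=2, C=15, D=5, E=3, F=0)
step 6: fire t2:  (A=4, B=2, C=15, D=5, E=3, F=0) → (A=4, B=2, C=18, D=5, E=3, F=0)
step 7: fire t2:  (A=4, B=2, C=18, D=5, E=3, F=0) → (A=4, B=2, C=21, D=5, E=3, F=0)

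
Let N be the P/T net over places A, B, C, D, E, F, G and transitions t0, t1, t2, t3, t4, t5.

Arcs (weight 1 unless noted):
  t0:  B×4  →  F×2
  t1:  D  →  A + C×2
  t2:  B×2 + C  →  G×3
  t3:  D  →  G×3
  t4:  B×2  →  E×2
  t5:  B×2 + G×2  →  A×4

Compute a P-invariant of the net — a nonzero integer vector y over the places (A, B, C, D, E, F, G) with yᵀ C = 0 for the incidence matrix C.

Incidence matrix C (rows=places, cols=transitions):
       t0   t1   t2   t3   t4   t5
    A   0    1    0    0    0    4
    B  -4    0   -2    0   -2   -2
    C   0    2   -1    0    0    0
    D   0   -1    0   -1    0    0
    E   0    0    0    0    2    0
    F   2    0    0    0    0    0
    G   0    0    3    3    0   -2

Candidate y = [1, 1, 1, 3, 1, 2, 1]; check y·C column-wise:
  col t0: 1·0 + 1·-4 + 1·0 + 3·0 + 1·0 + 2·2 + 1·0 = 0
  col t1: 1·1 + 1·0 + 1·2 + 3·-1 + 1·0 + 2·0 + 1·0 = 0
  col t2: 1·0 + 1·-2 + 1·-1 + 3·0 + 1·0 + 2·0 + 1·3 = 0
  col t3: 1·0 + 1·0 + 1·0 + 3·-1 + 1·0 + 2·0 + 1·3 = 0
  col t4: 1·0 + 1·-2 + 1·0 + 3·0 + 1·2 + 2·0 + 1·0 = 0
  col t5: 1·4 + 1·-2 + 1·0 + 3·0 + 1·0 + 2·0 + 1·-2 = 0

y = (A:1, B:1, C:1, D:3, E:1, F:2, G:1)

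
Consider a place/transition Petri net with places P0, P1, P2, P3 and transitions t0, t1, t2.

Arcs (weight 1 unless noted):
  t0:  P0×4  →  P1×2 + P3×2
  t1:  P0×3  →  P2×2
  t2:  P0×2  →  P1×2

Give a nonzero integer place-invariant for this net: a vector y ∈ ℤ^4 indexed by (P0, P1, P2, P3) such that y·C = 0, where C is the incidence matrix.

y = (P0:2, P1:2, P2:3, P3:2)

Incidence matrix C (rows=places, cols=transitions):
       t0   t1   t2
   P0  -4   -3   -2
   P1   2    0    2
   P2   0    2    0
   P3   2    0    0

Candidate y = [2, 2, 3, 2]; check y·C column-wise:
  col t0: 2·-4 + 2·2 + 3·0 + 2·2 = 0
  col t1: 2·-3 + 2·0 + 3·2 + 2·0 = 0
  col t2: 2·-2 + 2·2 + 3·0 + 2·0 = 0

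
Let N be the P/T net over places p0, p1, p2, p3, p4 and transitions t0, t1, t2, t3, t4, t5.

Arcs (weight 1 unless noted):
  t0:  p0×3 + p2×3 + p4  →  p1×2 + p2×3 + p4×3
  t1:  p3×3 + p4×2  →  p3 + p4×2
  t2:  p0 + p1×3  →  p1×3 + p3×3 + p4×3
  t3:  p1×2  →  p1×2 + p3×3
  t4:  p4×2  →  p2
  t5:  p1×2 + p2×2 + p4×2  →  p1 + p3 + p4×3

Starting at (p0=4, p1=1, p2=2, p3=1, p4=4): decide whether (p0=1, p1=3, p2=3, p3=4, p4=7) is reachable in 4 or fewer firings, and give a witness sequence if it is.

NO — not reachable within 4 firings

depth 0: 1 marking
depth 1: 2 markings reached so far
depth 2: 4 markings reached so far
depth 3: 8 markings reached so far
depth 4: 18 markings reached so far
target is not among the 18 markings reachable within 4 steps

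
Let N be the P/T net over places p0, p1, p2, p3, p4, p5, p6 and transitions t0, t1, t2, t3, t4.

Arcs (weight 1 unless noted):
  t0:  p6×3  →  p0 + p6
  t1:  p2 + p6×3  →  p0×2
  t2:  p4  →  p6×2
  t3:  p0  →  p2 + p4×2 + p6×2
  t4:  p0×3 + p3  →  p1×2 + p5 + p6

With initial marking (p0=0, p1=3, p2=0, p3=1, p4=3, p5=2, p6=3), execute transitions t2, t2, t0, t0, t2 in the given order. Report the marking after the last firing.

(p0=2, p1=3, p2=0, p3=1, p4=0, p5=2, p6=5)

step 1: fire t2:  (p0=0, p1=3, p2=0, p3=1, p4=3, p5=2, p6=3) → (p0=0, p1=3, p2=0, p3=1, p4=2, p5=2, p6=5)
step 2: fire t2:  (p0=0, p1=3, p2=0, p3=1, p4=2, p5=2, p6=5) → (p0=0, p1=3, p2=0, p3=1, p4=1, p5=2, p6=7)
step 3: fire t0:  (p0=0, p1=3, p2=0, p3=1, p4=1, p5=2, p6=7) → (p0=1, p1=3, p2=0, p3=1, p4=1, p5=2, p6=5)
step 4: fire t0:  (p0=1, p1=3, p2=0, p3=1, p4=1, p5=2, p6=5) → (p0=2, p1=3, p2=0, p3=1, p4=1, p5=2, p6=3)
step 5: fire t2:  (p0=2, p1=3, p2=0, p3=1, p4=1, p5=2, p6=3) → (p0=2, p1=3, p2=0, p3=1, p4=0, p5=2, p6=5)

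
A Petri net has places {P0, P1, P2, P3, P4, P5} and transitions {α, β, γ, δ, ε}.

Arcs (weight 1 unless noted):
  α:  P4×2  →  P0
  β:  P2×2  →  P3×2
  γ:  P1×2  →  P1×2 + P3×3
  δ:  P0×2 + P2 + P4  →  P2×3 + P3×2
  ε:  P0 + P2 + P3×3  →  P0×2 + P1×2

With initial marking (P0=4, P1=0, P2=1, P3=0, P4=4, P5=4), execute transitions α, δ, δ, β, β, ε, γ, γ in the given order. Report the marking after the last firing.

step 1: fire α:  (P0=4, P1=0, P2=1, P3=0, P4=4, P5=4) → (P0=5, P1=0, P2=1, P3=0, P4=2, P5=4)
step 2: fire δ:  (P0=5, P1=0, P2=1, P3=0, P4=2, P5=4) → (P0=3, P1=0, P2=3, P3=2, P4=1, P5=4)
step 3: fire δ:  (P0=3, P1=0, P2=3, P3=2, P4=1, P5=4) → (P0=1, P1=0, P2=5, P3=4, P4=0, P5=4)
step 4: fire β:  (P0=1, P1=0, P2=5, P3=4, P4=0, P5=4) → (P0=1, P1=0, P2=3, P3=6, P4=0, P5=4)
step 5: fire β:  (P0=1, P1=0, P2=3, P3=6, P4=0, P5=4) → (P0=1, P1=0, P2=1, P3=8, P4=0, P5=4)
step 6: fire ε:  (P0=1, P1=0, P2=1, P3=8, P4=0, P5=4) → (P0=2, P1=2, P2=0, P3=5, P4=0, P5=4)
step 7: fire γ:  (P0=2, P1=2, P2=0, P3=5, P4=0, P5=4) → (P0=2, P1=2, P2=0, P3=8, P4=0, P5=4)
step 8: fire γ:  (P0=2, P1=2, P2=0, P3=8, P4=0, P5=4) → (P0=2, P1=2, P2=0, P3=11, P4=0, P5=4)

(P0=2, P1=2, P2=0, P3=11, P4=0, P5=4)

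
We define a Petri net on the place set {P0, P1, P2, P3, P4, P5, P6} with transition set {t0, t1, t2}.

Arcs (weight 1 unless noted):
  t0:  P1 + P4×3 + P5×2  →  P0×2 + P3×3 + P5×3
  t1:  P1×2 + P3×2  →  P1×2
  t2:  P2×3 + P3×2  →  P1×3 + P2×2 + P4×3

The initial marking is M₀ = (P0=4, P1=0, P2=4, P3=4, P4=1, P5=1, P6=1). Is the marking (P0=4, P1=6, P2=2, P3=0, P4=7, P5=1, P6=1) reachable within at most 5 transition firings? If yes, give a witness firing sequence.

YES — reachable via ⟨t2, t2⟩ (2 firings)

step 1: fire t2:  (P0=4, P1=0, P2=4, P3=4, P4=1, P5=1, P6=1) → (P0=4, P1=3, P2=3, P3=2, P4=4, P5=1, P6=1)
step 2: fire t2:  (P0=4, P1=3, P2=3, P3=2, P4=4, P5=1, P6=1) → (P0=4, P1=6, P2=2, P3=0, P4=7, P5=1, P6=1)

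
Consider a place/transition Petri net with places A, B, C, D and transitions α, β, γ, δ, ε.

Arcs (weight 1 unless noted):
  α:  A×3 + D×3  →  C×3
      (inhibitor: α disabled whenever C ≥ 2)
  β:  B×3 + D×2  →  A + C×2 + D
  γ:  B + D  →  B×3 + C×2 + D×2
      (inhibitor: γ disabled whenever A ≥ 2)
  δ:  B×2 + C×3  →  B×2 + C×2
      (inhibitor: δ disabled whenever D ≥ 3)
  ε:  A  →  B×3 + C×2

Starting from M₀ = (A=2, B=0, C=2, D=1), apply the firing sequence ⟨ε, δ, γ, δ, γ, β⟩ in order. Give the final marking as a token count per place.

step 1: fire ε:  (A=2, B=0, C=2, D=1) → (A=1, B=3, C=4, D=1)
step 2: fire δ:  (A=1, B=3, C=4, D=1) → (A=1, B=3, C=3, D=1)
step 3: fire γ:  (A=1, B=3, C=3, D=1) → (A=1, B=5, C=5, D=2)
step 4: fire δ:  (A=1, B=5, C=5, D=2) → (A=1, B=5, C=4, D=2)
step 5: fire γ:  (A=1, B=5, C=4, D=2) → (A=1, B=7, C=6, D=3)
step 6: fire β:  (A=1, B=7, C=6, D=3) → (A=2, B=4, C=8, D=2)

(A=2, B=4, C=8, D=2)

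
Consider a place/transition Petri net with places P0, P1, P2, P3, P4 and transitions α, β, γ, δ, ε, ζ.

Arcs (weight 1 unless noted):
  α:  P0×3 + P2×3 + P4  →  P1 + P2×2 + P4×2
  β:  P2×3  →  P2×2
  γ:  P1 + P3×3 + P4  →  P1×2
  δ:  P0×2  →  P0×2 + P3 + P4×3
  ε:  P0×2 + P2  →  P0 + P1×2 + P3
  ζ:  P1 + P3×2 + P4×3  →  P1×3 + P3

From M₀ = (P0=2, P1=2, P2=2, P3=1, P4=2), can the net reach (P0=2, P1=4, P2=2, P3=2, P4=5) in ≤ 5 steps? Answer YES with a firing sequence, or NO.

step 1: fire δ:  (P0=2, P1=2, P2=2, P3=1, P4=2) → (P0=2, P1=2, P2=2, P3=2, P4=5)
step 2: fire δ:  (P0=2, P1=2, P2=2, P3=2, P4=5) → (P0=2, P1=2, P2=2, P3=3, P4=8)
step 3: fire ζ:  (P0=2, P1=2, P2=2, P3=3, P4=8) → (P0=2, P1=4, P2=2, P3=2, P4=5)

YES — reachable via ⟨δ, δ, ζ⟩ (3 firings)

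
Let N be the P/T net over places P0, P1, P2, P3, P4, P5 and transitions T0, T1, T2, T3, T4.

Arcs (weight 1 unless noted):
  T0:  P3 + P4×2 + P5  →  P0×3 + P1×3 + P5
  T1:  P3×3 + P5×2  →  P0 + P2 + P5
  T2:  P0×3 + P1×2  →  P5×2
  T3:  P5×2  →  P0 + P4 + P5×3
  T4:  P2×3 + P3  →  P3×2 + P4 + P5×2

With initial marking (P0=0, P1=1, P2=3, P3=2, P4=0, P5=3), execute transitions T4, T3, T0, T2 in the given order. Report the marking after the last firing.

(P0=1, P1=2, P2=0, P3=2, P4=0, P5=8)

step 1: fire T4:  (P0=0, P1=1, P2=3, P3=2, P4=0, P5=3) → (P0=0, P1=1, P2=0, P3=3, P4=1, P5=5)
step 2: fire T3:  (P0=0, P1=1, P2=0, P3=3, P4=1, P5=5) → (P0=1, P1=1, P2=0, P3=3, P4=2, P5=6)
step 3: fire T0:  (P0=1, P1=1, P2=0, P3=3, P4=2, P5=6) → (P0=4, P1=4, P2=0, P3=2, P4=0, P5=6)
step 4: fire T2:  (P0=4, P1=4, P2=0, P3=2, P4=0, P5=6) → (P0=1, P1=2, P2=0, P3=2, P4=0, P5=8)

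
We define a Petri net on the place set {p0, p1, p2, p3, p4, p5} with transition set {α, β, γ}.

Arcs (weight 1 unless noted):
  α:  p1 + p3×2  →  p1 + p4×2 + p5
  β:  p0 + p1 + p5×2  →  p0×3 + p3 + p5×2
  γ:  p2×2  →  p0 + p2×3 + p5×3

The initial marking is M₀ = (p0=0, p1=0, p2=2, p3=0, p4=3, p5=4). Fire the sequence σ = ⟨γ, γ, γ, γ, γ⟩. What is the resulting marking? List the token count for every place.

step 1: fire γ:  (p0=0, p1=0, p2=2, p3=0, p4=3, p5=4) → (p0=1, p1=0, p2=3, p3=0, p4=3, p5=7)
step 2: fire γ:  (p0=1, p1=0, p2=3, p3=0, p4=3, p5=7) → (p0=2, p1=0, p2=4, p3=0, p4=3, p5=10)
step 3: fire γ:  (p0=2, p1=0, p2=4, p3=0, p4=3, p5=10) → (p0=3, p1=0, p2=5, p3=0, p4=3, p5=13)
step 4: fire γ:  (p0=3, p1=0, p2=5, p3=0, p4=3, p5=13) → (p0=4, p1=0, p2=6, p3=0, p4=3, p5=16)
step 5: fire γ:  (p0=4, p1=0, p2=6, p3=0, p4=3, p5=16) → (p0=5, p1=0, p2=7, p3=0, p4=3, p5=19)

(p0=5, p1=0, p2=7, p3=0, p4=3, p5=19)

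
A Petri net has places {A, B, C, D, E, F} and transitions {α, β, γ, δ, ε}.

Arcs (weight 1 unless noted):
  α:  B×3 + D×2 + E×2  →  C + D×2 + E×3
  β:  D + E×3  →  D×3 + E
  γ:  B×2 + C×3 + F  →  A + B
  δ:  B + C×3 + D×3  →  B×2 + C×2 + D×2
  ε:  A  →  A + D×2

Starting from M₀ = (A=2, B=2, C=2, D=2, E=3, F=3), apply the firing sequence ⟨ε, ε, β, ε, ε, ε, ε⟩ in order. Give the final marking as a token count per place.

step 1: fire ε:  (A=2, B=2, C=2, D=2, E=3, F=3) → (A=2, B=2, C=2, D=4, E=3, F=3)
step 2: fire ε:  (A=2, B=2, C=2, D=4, E=3, F=3) → (A=2, B=2, C=2, D=6, E=3, F=3)
step 3: fire β:  (A=2, B=2, C=2, D=6, E=3, F=3) → (A=2, B=2, C=2, D=8, E=1, F=3)
step 4: fire ε:  (A=2, B=2, C=2, D=8, E=1, F=3) → (A=2, B=2, C=2, D=10, E=1, F=3)
step 5: fire ε:  (A=2, B=2, C=2, D=10, E=1, F=3) → (A=2, B=2, C=2, D=12, E=1, F=3)
step 6: fire ε:  (A=2, B=2, C=2, D=12, E=1, F=3) → (A=2, B=2, C=2, D=14, E=1, F=3)
step 7: fire ε:  (A=2, B=2, C=2, D=14, E=1, F=3) → (A=2, B=2, C=2, D=16, E=1, F=3)

(A=2, B=2, C=2, D=16, E=1, F=3)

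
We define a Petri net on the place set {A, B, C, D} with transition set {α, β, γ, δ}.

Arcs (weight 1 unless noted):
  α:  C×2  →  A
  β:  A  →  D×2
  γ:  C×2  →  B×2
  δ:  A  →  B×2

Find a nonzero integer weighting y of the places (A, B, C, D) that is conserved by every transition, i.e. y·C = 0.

Incidence matrix C (rows=places, cols=transitions):
        α    β    γ    δ
    A   1   -1    0   -1
    B   0    0    2    2
    C  -2    0   -2    0
    D   0    2    0    0

Candidate y = [2, 1, 1, 1]; check y·C column-wise:
  col α: 2·1 + 1·0 + 1·-2 + 1·0 = 0
  col β: 2·-1 + 1·0 + 1·0 + 1·2 = 0
  col γ: 2·0 + 1·2 + 1·-2 + 1·0 = 0
  col δ: 2·-1 + 1·2 + 1·0 + 1·0 = 0

y = (A:2, B:1, C:1, D:1)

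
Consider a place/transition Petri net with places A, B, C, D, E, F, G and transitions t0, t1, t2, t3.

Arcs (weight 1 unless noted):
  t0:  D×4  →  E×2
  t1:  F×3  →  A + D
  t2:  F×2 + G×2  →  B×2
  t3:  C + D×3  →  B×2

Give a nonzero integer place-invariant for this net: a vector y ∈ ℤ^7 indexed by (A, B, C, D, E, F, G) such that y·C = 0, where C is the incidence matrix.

Incidence matrix C (rows=places, cols=transitions):
       t0   t1   t2   t3
    A   0    1    0    0
    B   0    0    2    2
    C   0    0    0   -1
    D  -4    1    0   -3
    E   2    0    0    0
    F   0   -3   -2    0
    G   0    0   -2    0

Candidate y = [1, 0, 3, -1, -2, 0, 0]; check y·C column-wise:
  col t0: 1·0 + 3·0 + -1·-4 + -2·2 = 0
  col t1: 1·1 + 3·0 + -1·1 + -2·0 + 0·-3 = 0
  col t2: 1·0 + 0·2 + 3·0 + -1·0 + -2·0 + 0·-2 + 0·-2 = 0
  col t3: 1·0 + 0·2 + 3·-1 + -1·-3 + -2·0 = 0

y = (A:1, B:0, C:3, D:-1, E:-2, F:0, G:0)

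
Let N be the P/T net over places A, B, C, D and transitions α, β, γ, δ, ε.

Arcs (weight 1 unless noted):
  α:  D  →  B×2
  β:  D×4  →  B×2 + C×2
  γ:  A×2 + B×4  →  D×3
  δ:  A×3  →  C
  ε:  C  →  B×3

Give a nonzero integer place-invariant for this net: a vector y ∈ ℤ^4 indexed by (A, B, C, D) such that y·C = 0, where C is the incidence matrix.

y = (A:1, B:1, C:3, D:2)

Incidence matrix C (rows=places, cols=transitions):
        α    β    γ    δ    ε
    A   0    0   -2   -3    0
    B   2    2   -4    0    3
    C   0    2    0    1   -1
    D  -1   -4    3    0    0

Candidate y = [1, 1, 3, 2]; check y·C column-wise:
  col α: 1·0 + 1·2 + 3·0 + 2·-1 = 0
  col β: 1·0 + 1·2 + 3·2 + 2·-4 = 0
  col γ: 1·-2 + 1·-4 + 3·0 + 2·3 = 0
  col δ: 1·-3 + 1·0 + 3·1 + 2·0 = 0
  col ε: 1·0 + 1·3 + 3·-1 + 2·0 = 0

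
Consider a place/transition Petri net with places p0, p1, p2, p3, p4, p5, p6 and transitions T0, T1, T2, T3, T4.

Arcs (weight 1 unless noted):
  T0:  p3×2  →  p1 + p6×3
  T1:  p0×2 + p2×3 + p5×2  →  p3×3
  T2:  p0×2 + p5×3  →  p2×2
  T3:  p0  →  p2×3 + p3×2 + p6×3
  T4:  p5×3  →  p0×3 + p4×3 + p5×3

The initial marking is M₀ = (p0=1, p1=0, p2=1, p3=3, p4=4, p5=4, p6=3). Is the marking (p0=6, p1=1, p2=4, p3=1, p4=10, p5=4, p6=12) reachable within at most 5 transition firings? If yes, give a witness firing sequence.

NO — not reachable within 5 firings

depth 0: 1 marking
depth 1: 4 markings reached so far
depth 2: 9 markings reached so far
depth 3: 19 markings reached so far
depth 4: 35 markings reached so far
depth 5: 58 markings reached so far
target is not among the 58 markings reachable within 5 steps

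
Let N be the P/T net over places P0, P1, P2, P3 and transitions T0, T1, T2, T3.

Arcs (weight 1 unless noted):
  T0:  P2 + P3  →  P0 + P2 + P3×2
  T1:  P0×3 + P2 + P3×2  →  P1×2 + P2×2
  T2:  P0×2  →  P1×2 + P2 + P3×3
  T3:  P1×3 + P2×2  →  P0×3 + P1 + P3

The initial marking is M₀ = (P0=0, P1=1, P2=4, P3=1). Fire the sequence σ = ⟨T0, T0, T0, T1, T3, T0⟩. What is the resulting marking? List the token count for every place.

step 1: fire T0:  (P0=0, P1=1, P2=4, P3=1) → (P0=1, P1=1, P2=4, P3=2)
step 2: fire T0:  (P0=1, P1=1, P2=4, P3=2) → (P0=2, P1=1, P2=4, P3=3)
step 3: fire T0:  (P0=2, P1=1, P2=4, P3=3) → (P0=3, P1=1, P2=4, P3=4)
step 4: fire T1:  (P0=3, P1=1, P2=4, P3=4) → (P0=0, P1=3, P2=5, P3=2)
step 5: fire T3:  (P0=0, P1=3, P2=5, P3=2) → (P0=3, P1=1, P2=3, P3=3)
step 6: fire T0:  (P0=3, P1=1, P2=3, P3=3) → (P0=4, P1=1, P2=3, P3=4)

(P0=4, P1=1, P2=3, P3=4)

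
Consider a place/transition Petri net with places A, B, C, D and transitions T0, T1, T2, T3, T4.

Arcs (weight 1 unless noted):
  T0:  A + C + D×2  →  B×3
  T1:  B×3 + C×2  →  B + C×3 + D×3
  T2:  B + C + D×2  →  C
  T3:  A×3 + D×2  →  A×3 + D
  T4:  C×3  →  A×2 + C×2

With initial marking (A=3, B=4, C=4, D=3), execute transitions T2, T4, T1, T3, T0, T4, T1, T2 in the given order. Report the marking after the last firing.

(A=6, B=1, C=3, D=2)

step 1: fire T2:  (A=3, B=4, C=4, D=3) → (A=3, B=3, C=4, D=1)
step 2: fire T4:  (A=3, B=3, C=4, D=1) → (A=5, B=3, C=3, D=1)
step 3: fire T1:  (A=5, B=3, C=3, D=1) → (A=5, B=1, C=4, D=4)
step 4: fire T3:  (A=5, B=1, C=4, D=4) → (A=5, B=1, C=4, D=3)
step 5: fire T0:  (A=5, B=1, C=4, D=3) → (A=4, B=4, C=3, D=1)
step 6: fire T4:  (A=4, B=4, C=3, D=1) → (A=6, B=4, C=2, D=1)
step 7: fire T1:  (A=6, B=4, C=2, D=1) → (A=6, B=2, C=3, D=4)
step 8: fire T2:  (A=6, B=2, C=3, D=4) → (A=6, B=1, C=3, D=2)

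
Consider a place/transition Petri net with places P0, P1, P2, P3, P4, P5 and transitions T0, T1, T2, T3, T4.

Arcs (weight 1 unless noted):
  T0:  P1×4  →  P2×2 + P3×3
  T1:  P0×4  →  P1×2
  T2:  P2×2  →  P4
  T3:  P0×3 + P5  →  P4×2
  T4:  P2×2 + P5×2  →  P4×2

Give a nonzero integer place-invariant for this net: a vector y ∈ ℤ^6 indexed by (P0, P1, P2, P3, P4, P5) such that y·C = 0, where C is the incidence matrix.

y = (P0:1, P1:2, P2:1, P3:2, P4:2, P5:1)

Incidence matrix C (rows=places, cols=transitions):
       T0   T1   T2   T3   T4
   P0   0   -4    0   -3    0
   P1  -4    2    0    0    0
   P2   2    0   -2    0   -2
   P3   3    0    0    0    0
   P4   0    0    1    2    2
   P5   0    0    0   -1   -2

Candidate y = [1, 2, 1, 2, 2, 1]; check y·C column-wise:
  col T0: 1·0 + 2·-4 + 1·2 + 2·3 + 2·0 + 1·0 = 0
  col T1: 1·-4 + 2·2 + 1·0 + 2·0 + 2·0 + 1·0 = 0
  col T2: 1·0 + 2·0 + 1·-2 + 2·0 + 2·1 + 1·0 = 0
  col T3: 1·-3 + 2·0 + 1·0 + 2·0 + 2·2 + 1·-1 = 0
  col T4: 1·0 + 2·0 + 1·-2 + 2·0 + 2·2 + 1·-2 = 0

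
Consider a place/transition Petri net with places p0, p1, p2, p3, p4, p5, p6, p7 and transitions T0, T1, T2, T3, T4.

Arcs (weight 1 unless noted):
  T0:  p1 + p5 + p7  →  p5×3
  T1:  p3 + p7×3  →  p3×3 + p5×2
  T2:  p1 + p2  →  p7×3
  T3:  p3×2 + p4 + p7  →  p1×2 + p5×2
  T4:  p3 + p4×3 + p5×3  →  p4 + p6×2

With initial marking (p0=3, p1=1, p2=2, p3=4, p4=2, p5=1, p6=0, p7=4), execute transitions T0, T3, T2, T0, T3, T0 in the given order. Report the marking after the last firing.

(p0=3, p1=1, p2=1, p3=0, p4=0, p5=11, p6=0, p7=2)

step 1: fire T0:  (p0=3, p1=1, p2=2, p3=4, p4=2, p5=1, p6=0, p7=4) → (p0=3, p1=0, p2=2, p3=4, p4=2, p5=3, p6=0, p7=3)
step 2: fire T3:  (p0=3, p1=0, p2=2, p3=4, p4=2, p5=3, p6=0, p7=3) → (p0=3, p1=2, p2=2, p3=2, p4=1, p5=5, p6=0, p7=2)
step 3: fire T2:  (p0=3, p1=2, p2=2, p3=2, p4=1, p5=5, p6=0, p7=2) → (p0=3, p1=1, p2=1, p3=2, p4=1, p5=5, p6=0, p7=5)
step 4: fire T0:  (p0=3, p1=1, p2=1, p3=2, p4=1, p5=5, p6=0, p7=5) → (p0=3, p1=0, p2=1, p3=2, p4=1, p5=7, p6=0, p7=4)
step 5: fire T3:  (p0=3, p1=0, p2=1, p3=2, p4=1, p5=7, p6=0, p7=4) → (p0=3, p1=2, p2=1, p3=0, p4=0, p5=9, p6=0, p7=3)
step 6: fire T0:  (p0=3, p1=2, p2=1, p3=0, p4=0, p5=9, p6=0, p7=3) → (p0=3, p1=1, p2=1, p3=0, p4=0, p5=11, p6=0, p7=2)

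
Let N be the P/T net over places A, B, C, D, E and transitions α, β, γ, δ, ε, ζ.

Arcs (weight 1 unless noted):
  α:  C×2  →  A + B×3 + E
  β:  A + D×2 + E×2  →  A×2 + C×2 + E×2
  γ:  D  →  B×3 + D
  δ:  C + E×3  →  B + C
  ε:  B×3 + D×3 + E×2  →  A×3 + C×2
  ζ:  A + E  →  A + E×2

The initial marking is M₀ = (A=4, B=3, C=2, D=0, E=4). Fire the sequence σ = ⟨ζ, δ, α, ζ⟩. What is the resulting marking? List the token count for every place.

step 1: fire ζ:  (A=4, B=3, C=2, D=0, E=4) → (A=4, B=3, C=2, D=0, E=5)
step 2: fire δ:  (A=4, B=3, C=2, D=0, E=5) → (A=4, B=4, C=2, D=0, E=2)
step 3: fire α:  (A=4, B=4, C=2, D=0, E=2) → (A=5, B=7, C=0, D=0, E=3)
step 4: fire ζ:  (A=5, B=7, C=0, D=0, E=3) → (A=5, B=7, C=0, D=0, E=4)

(A=5, B=7, C=0, D=0, E=4)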